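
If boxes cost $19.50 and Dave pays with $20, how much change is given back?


Start with the amount paid:
$20
Subtract the price:
$20 - $19.50 = $0.50

$0.50


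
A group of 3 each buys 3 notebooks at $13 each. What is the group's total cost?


Cost per person:
3 x $13 = $39
Group total:
3 x $39 = $117

$117


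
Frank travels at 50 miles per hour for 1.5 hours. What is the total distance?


Use the formula: distance = speed x time
Speed = 50 mph, Time = 1.5 hours
50 x 1.5 = 75 miles

75 miles


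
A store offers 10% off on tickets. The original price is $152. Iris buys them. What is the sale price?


Calculate the discount amount:
10% of $152 = $15.20
Subtract from original:
$152 - $15.20 = $136.80

$136.80


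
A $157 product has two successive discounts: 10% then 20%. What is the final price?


First discount:
10% of $157 = $15.70
Price after first discount:
$157 - $15.70 = $141.30
Second discount:
20% of $141.30 = $28.26
Final price:
$141.30 - $28.26 = $113.04

$113.04


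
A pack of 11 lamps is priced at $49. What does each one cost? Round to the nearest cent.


Total cost: $49
Number of items: 11
Unit price: $49 / 11 = $4.4545... ≈ $4.45

$4.45


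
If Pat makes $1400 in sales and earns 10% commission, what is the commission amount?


Convert rate to decimal:
10% = 0.1
Multiply by sales:
$1400 x 0.1 = $140

$140


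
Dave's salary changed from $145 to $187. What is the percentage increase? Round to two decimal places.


Find the absolute change:
|187 - 145| = 42
Divide by original and multiply by 100:
42 / 145 x 100 = 28.9655...% ≈ 28.97%

28.97%


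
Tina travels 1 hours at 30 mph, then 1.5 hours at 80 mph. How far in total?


Leg 1 distance:
30 x 1 = 30 miles
Leg 2 distance:
80 x 1.5 = 120 miles
Total distance:
30 + 120 = 150 miles

150 miles


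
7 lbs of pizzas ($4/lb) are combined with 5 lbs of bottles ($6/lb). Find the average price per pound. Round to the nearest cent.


Cost of pizzas:
7 x $4 = $28
Cost of bottles:
5 x $6 = $30
Total cost: $28 + $30 = $58
Total weight: 12 lbs
Average: $58 / 12 = $4.8333... ≈ $4.83/lb

$4.83/lb


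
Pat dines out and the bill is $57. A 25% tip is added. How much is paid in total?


Calculate the tip:
25% of $57 = $14.25
Add tip to meal cost:
$57 + $14.25 = $71.25

$71.25


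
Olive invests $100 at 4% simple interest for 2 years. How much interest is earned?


Use the formula I = P x R x T / 100
P x R x T = 100 x 4 x 2 = 800
I = 800 / 100 = $8

$8


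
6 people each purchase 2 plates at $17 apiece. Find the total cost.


Cost per person:
2 x $17 = $34
Group total:
6 x $34 = $204

$204


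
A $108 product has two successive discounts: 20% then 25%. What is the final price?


First discount:
20% of $108 = $21.60
Price after first discount:
$108 - $21.60 = $86.40
Second discount:
25% of $86.40 = $21.60
Final price:
$86.40 - $21.60 = $64.80

$64.80


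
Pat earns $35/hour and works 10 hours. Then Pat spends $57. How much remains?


Calculate earnings:
10 x $35 = $350
Subtract spending:
$350 - $57 = $293

$293


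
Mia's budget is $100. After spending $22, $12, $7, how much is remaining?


Add up expenses:
$22 + $12 + $7 = $41
Subtract from budget:
$100 - $41 = $59

$59


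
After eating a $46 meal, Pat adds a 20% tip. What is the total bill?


Calculate the tip:
20% of $46 = $9.20
Add tip to meal cost:
$46 + $9.20 = $55.20

$55.20


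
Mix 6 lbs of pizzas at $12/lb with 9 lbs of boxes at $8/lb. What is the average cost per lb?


Cost of pizzas:
6 x $12 = $72
Cost of boxes:
9 x $8 = $72
Total cost: $72 + $72 = $144
Total weight: 15 lbs
Average: $144 / 15 = $9.60/lb

$9.60/lb


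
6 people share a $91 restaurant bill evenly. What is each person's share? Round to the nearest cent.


Total bill: $91
Number of people: 6
Each pays: $91 / 6 = $15.1666... ≈ $15.17

$15.17


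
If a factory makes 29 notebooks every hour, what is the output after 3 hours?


Production rate: 29 notebooks per hour
Time: 3 hours
Total: 29 x 3 = 87 notebooks

87 notebooks


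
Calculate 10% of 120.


Convert percentage to decimal:
10% = 0.1
Multiply:
120 x 0.1 = 12

12


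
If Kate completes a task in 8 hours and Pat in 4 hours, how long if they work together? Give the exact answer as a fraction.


Kate's rate: 1/8 of the job per hour
Pat's rate: 1/4 of the job per hour
Combined rate: 1/8 + 1/4 = 3/8 per hour
Time = 1 / (3/8) = 8/3 hours (≈ 2.67 hours)

8/3 hours


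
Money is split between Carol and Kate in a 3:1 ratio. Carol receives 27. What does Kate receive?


Find the multiplier:
27 / 3 = 9
Apply to Kate's share:
1 x 9 = 9

9


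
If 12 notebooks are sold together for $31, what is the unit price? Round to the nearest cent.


Total cost: $31
Number of items: 12
Unit price: $31 / 12 = $2.5833... ≈ $2.58

$2.58


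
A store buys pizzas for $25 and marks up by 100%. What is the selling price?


Calculate the markup amount:
100% of $25 = $25
Add to cost:
$25 + $25 = $50

$50


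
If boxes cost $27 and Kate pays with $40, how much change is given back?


Start with the amount paid:
$40
Subtract the price:
$40 - $27 = $13

$13


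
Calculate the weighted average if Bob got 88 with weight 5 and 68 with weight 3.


Weighted sum:
5 x 88 + 3 x 68 = 644
Total weight:
5 + 3 = 8
Weighted average:
644 / 8 = 80.5

80.5


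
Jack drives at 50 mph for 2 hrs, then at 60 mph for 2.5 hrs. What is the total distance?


Leg 1 distance:
50 x 2 = 100 miles
Leg 2 distance:
60 x 2.5 = 150 miles
Total distance:
100 + 150 = 250 miles

250 miles


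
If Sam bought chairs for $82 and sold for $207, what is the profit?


Selling price = $207
Cost price = $82
Profit = selling price - cost price:
Profit = $207 - $82 = $125

$125


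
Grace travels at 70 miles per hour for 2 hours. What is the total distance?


Use the formula: distance = speed x time
Speed = 70 mph, Time = 2 hours
70 x 2 = 140 miles

140 miles


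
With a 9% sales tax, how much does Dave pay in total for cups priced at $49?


Calculate the tax:
9% of $49 = $4.41
Add tax to price:
$49 + $4.41 = $53.41

$53.41


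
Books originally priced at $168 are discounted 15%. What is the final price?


Calculate the discount amount:
15% of $168 = $25.20
Subtract from original:
$168 - $25.20 = $142.80

$142.80


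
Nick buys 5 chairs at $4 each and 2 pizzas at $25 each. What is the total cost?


Cost of chairs:
5 x $4 = $20
Cost of pizzas:
2 x $25 = $50
Add both:
$20 + $50 = $70

$70


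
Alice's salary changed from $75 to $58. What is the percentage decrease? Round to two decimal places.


Find the absolute change:
|58 - 75| = 17
Divide by original and multiply by 100:
17 / 75 x 100 = 22.6666...% ≈ 22.67%

22.67%


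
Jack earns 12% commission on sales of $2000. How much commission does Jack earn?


Convert rate to decimal:
12% = 0.12
Multiply by sales:
$2000 x 0.12 = $240

$240


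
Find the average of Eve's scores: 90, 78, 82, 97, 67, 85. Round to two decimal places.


Add the scores:
90 + 78 + 82 + 97 + 67 + 85 = 499
Divide by the number of tests:
499 / 6 = 83.1666... ≈ 83.17

83.17


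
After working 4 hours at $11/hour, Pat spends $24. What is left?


Calculate earnings:
4 x $11 = $44
Subtract spending:
$44 - $24 = $20

$20


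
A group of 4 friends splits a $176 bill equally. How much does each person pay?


Total bill: $176
Number of people: 4
Each pays: $176 / 4 = $44

$44


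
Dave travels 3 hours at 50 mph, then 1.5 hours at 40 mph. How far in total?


Leg 1 distance:
50 x 3 = 150 miles
Leg 2 distance:
40 x 1.5 = 60 miles
Total distance:
150 + 60 = 210 miles

210 miles


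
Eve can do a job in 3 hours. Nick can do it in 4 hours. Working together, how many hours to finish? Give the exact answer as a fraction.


Eve's rate: 1/3 of the job per hour
Nick's rate: 1/4 of the job per hour
Combined rate: 1/3 + 1/4 = 7/12 per hour
Time = 1 / (7/12) = 12/7 hours (≈ 1.71 hours)

12/7 hours


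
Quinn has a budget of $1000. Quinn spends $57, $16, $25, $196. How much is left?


Add up expenses:
$57 + $16 + $25 + $196 = $294
Subtract from budget:
$1000 - $294 = $706

$706


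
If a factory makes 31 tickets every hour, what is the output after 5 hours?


Production rate: 31 tickets per hour
Time: 5 hours
Total: 31 x 5 = 155 tickets

155 tickets


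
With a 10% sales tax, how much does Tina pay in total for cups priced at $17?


Calculate the tax:
10% of $17 = $1.70
Add tax to price:
$17 + $1.70 = $18.70

$18.70


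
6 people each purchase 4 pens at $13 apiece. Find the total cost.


Cost per person:
4 x $13 = $52
Group total:
6 x $52 = $312

$312


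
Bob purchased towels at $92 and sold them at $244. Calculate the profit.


Selling price = $244
Cost price = $92
Profit = selling price - cost price:
Profit = $244 - $92 = $152

$152


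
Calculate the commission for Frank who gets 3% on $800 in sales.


Convert rate to decimal:
3% = 0.03
Multiply by sales:
$800 x 0.03 = $24

$24


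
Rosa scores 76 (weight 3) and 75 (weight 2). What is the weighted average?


Weighted sum:
3 x 76 + 2 x 75 = 378
Total weight:
3 + 2 = 5
Weighted average:
378 / 5 = 75.6

75.6


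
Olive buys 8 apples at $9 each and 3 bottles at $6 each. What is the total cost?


Cost of apples:
8 x $9 = $72
Cost of bottles:
3 x $6 = $18
Add both:
$72 + $18 = $90

$90


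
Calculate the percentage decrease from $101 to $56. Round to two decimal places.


Find the absolute change:
|56 - 101| = 45
Divide by original and multiply by 100:
45 / 101 x 100 = 44.5544...% ≈ 44.55%

44.55%


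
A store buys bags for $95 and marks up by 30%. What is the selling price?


Calculate the markup amount:
30% of $95 = $28.50
Add to cost:
$95 + $28.50 = $123.50

$123.50


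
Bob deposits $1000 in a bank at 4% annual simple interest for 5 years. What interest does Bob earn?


Use the formula I = P x R x T / 100
P x R x T = 1000 x 4 x 5 = 20000
I = 20000 / 100 = $200

$200


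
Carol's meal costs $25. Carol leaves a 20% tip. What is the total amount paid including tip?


Calculate the tip:
20% of $25 = $5
Add tip to meal cost:
$25 + $5 = $30

$30


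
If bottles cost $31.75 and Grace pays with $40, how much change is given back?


Start with the amount paid:
$40
Subtract the price:
$40 - $31.75 = $8.25

$8.25


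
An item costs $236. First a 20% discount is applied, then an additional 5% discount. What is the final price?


First discount:
20% of $236 = $47.20
Price after first discount:
$236 - $47.20 = $188.80
Second discount:
5% of $188.80 = $9.44
Final price:
$188.80 - $9.44 = $179.36

$179.36


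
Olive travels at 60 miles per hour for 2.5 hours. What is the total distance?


Use the formula: distance = speed x time
Speed = 60 mph, Time = 2.5 hours
60 x 2.5 = 150 miles

150 miles


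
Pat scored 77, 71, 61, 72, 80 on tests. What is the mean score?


Add the scores:
77 + 71 + 61 + 72 + 80 = 361
Divide by the number of tests:
361 / 5 = 72.2

72.2


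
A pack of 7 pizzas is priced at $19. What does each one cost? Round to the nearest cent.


Total cost: $19
Number of items: 7
Unit price: $19 / 7 = $2.7142... ≈ $2.71

$2.71


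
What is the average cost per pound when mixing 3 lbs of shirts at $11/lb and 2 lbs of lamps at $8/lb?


Cost of shirts:
3 x $11 = $33
Cost of lamps:
2 x $8 = $16
Total cost: $33 + $16 = $49
Total weight: 5 lbs
Average: $49 / 5 = $9.80/lb

$9.80/lb


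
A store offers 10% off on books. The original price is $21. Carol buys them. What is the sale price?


Calculate the discount amount:
10% of $21 = $2.10
Subtract from original:
$21 - $2.10 = $18.90

$18.90


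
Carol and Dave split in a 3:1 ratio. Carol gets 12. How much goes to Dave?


Find the multiplier:
12 / 3 = 4
Apply to Dave's share:
1 x 4 = 4

4


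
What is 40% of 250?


Convert percentage to decimal:
40% = 0.4
Multiply:
250 x 0.4 = 100

100


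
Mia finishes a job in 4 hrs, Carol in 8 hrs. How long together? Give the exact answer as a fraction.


Mia's rate: 1/4 of the job per hour
Carol's rate: 1/8 of the job per hour
Combined rate: 1/4 + 1/8 = 3/8 per hour
Time = 1 / (3/8) = 8/3 hours (≈ 2.67 hours)

8/3 hours


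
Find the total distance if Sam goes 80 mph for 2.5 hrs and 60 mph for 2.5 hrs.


Leg 1 distance:
80 x 2.5 = 200 miles
Leg 2 distance:
60 x 2.5 = 150 miles
Total distance:
200 + 150 = 350 miles

350 miles


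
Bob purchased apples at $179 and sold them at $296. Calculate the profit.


Selling price = $296
Cost price = $179
Profit = selling price - cost price:
Profit = $296 - $179 = $117

$117


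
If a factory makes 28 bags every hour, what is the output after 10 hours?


Production rate: 28 bags per hour
Time: 10 hours
Total: 28 x 10 = 280 bags

280 bags


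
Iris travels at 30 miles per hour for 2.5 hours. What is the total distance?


Use the formula: distance = speed x time
Speed = 30 mph, Time = 2.5 hours
30 x 2.5 = 75 miles

75 miles


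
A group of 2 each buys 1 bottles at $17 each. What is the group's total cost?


Cost per person:
1 x $17 = $17
Group total:
2 x $17 = $34

$34


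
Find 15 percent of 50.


Convert percentage to decimal:
15% = 0.15
Multiply:
50 x 0.15 = 7.5

7.5


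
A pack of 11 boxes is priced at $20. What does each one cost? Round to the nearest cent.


Total cost: $20
Number of items: 11
Unit price: $20 / 11 = $1.8181... ≈ $1.82

$1.82


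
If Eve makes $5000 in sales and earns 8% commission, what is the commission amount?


Convert rate to decimal:
8% = 0.08
Multiply by sales:
$5000 x 0.08 = $400

$400


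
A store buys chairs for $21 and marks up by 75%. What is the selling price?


Calculate the markup amount:
75% of $21 = $15.75
Add to cost:
$21 + $15.75 = $36.75

$36.75


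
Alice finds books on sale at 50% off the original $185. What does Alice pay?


Calculate the discount amount:
50% of $185 = $92.50
Subtract from original:
$185 - $92.50 = $92.50

$92.50


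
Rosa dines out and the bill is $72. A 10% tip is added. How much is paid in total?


Calculate the tip:
10% of $72 = $7.20
Add tip to meal cost:
$72 + $7.20 = $79.20

$79.20


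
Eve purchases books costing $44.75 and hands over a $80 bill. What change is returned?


Start with the amount paid:
$80
Subtract the price:
$80 - $44.75 = $35.25

$35.25


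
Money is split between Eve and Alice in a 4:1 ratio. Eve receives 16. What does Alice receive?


Find the multiplier:
16 / 4 = 4
Apply to Alice's share:
1 x 4 = 4

4


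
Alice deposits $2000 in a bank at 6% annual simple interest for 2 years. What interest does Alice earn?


Use the formula I = P x R x T / 100
P x R x T = 2000 x 6 x 2 = 24000
I = 24000 / 100 = $240

$240


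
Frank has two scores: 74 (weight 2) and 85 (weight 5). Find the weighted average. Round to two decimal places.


Weighted sum:
2 x 74 + 5 x 85 = 573
Total weight:
2 + 5 = 7
Weighted average:
573 / 7 = 81.8571... ≈ 81.86

81.86


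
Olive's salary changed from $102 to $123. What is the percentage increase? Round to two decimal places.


Find the absolute change:
|123 - 102| = 21
Divide by original and multiply by 100:
21 / 102 x 100 = 20.5882...% ≈ 20.59%

20.59%


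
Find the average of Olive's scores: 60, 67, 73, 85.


Add the scores:
60 + 67 + 73 + 85 = 285
Divide by the number of tests:
285 / 4 = 71.25

71.25


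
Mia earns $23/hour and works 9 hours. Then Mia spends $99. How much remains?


Calculate earnings:
9 x $23 = $207
Subtract spending:
$207 - $99 = $108

$108


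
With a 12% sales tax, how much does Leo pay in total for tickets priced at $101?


Calculate the tax:
12% of $101 = $12.12
Add tax to price:
$101 + $12.12 = $113.12

$113.12


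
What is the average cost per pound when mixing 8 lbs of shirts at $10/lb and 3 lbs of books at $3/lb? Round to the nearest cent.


Cost of shirts:
8 x $10 = $80
Cost of books:
3 x $3 = $9
Total cost: $80 + $9 = $89
Total weight: 11 lbs
Average: $89 / 11 = $8.0909... ≈ $8.09/lb

$8.09/lb


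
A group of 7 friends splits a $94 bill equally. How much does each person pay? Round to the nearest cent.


Total bill: $94
Number of people: 7
Each pays: $94 / 7 = $13.4285... ≈ $13.43

$13.43


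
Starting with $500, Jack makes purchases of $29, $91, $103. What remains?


Add up expenses:
$29 + $91 + $103 = $223
Subtract from budget:
$500 - $223 = $277

$277


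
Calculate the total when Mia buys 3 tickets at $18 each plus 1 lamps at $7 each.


Cost of tickets:
3 x $18 = $54
Cost of lamps:
1 x $7 = $7
Add both:
$54 + $7 = $61

$61


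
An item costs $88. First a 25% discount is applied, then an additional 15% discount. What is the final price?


First discount:
25% of $88 = $22
Price after first discount:
$88 - $22 = $66
Second discount:
15% of $66 = $9.90
Final price:
$66 - $9.90 = $56.10

$56.10


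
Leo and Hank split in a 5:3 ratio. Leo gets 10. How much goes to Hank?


Find the multiplier:
10 / 5 = 2
Apply to Hank's share:
3 x 2 = 6

6


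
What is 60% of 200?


Convert percentage to decimal:
60% = 0.6
Multiply:
200 x 0.6 = 120

120


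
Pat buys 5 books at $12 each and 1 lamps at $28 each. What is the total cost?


Cost of books:
5 x $12 = $60
Cost of lamps:
1 x $28 = $28
Add both:
$60 + $28 = $88

$88


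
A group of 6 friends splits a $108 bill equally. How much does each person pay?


Total bill: $108
Number of people: 6
Each pays: $108 / 6 = $18

$18


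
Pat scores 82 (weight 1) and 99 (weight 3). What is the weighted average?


Weighted sum:
1 x 82 + 3 x 99 = 379
Total weight:
1 + 3 = 4
Weighted average:
379 / 4 = 94.75

94.75


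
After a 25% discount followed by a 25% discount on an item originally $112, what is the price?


First discount:
25% of $112 = $28
Price after first discount:
$112 - $28 = $84
Second discount:
25% of $84 = $21
Final price:
$84 - $21 = $63

$63


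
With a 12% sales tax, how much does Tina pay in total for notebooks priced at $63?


Calculate the tax:
12% of $63 = $7.56
Add tax to price:
$63 + $7.56 = $70.56

$70.56


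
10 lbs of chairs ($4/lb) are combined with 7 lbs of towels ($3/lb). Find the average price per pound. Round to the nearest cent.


Cost of chairs:
10 x $4 = $40
Cost of towels:
7 x $3 = $21
Total cost: $40 + $21 = $61
Total weight: 17 lbs
Average: $61 / 17 = $3.5882... ≈ $3.59/lb

$3.59/lb


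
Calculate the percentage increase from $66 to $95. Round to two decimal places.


Find the absolute change:
|95 - 66| = 29
Divide by original and multiply by 100:
29 / 66 x 100 = 43.9393...% ≈ 43.94%

43.94%


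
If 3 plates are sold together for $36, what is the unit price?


Total cost: $36
Number of items: 3
Unit price: $36 / 3 = $12

$12


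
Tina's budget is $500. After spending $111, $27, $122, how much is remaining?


Add up expenses:
$111 + $27 + $122 = $260
Subtract from budget:
$500 - $260 = $240

$240


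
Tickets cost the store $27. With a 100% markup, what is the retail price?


Calculate the markup amount:
100% of $27 = $27
Add to cost:
$27 + $27 = $54

$54


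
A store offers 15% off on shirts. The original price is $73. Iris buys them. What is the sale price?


Calculate the discount amount:
15% of $73 = $10.95
Subtract from original:
$73 - $10.95 = $62.05

$62.05


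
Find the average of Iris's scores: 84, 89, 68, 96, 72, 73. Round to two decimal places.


Add the scores:
84 + 89 + 68 + 96 + 72 + 73 = 482
Divide by the number of tests:
482 / 6 = 80.3333... ≈ 80.33

80.33


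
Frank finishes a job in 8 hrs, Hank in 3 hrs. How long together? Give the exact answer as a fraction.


Frank's rate: 1/8 of the job per hour
Hank's rate: 1/3 of the job per hour
Combined rate: 1/8 + 1/3 = 11/24 per hour
Time = 1 / (11/24) = 24/11 hours (≈ 2.18 hours)

24/11 hours


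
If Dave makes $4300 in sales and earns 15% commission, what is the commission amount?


Convert rate to decimal:
15% = 0.15
Multiply by sales:
$4300 x 0.15 = $645

$645


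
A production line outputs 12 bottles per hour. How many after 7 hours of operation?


Production rate: 12 bottles per hour
Time: 7 hours
Total: 12 x 7 = 84 bottles

84 bottles


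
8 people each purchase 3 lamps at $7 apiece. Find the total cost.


Cost per person:
3 x $7 = $21
Group total:
8 x $21 = $168

$168


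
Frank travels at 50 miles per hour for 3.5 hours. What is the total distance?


Use the formula: distance = speed x time
Speed = 50 mph, Time = 3.5 hours
50 x 3.5 = 175 miles

175 miles


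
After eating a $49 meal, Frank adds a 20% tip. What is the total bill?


Calculate the tip:
20% of $49 = $9.80
Add tip to meal cost:
$49 + $9.80 = $58.80

$58.80


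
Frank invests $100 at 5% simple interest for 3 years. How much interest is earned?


Use the formula I = P x R x T / 100
P x R x T = 100 x 5 x 3 = 1500
I = 1500 / 100 = $15

$15


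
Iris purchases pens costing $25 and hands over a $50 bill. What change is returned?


Start with the amount paid:
$50
Subtract the price:
$50 - $25 = $25

$25


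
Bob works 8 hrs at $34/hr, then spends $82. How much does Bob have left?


Calculate earnings:
8 x $34 = $272
Subtract spending:
$272 - $82 = $190

$190


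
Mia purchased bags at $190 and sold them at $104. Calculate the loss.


Selling price = $104
Cost price = $190
Loss = cost price - selling price:
Loss = $190 - $104 = $86

$86


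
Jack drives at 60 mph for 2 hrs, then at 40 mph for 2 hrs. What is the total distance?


Leg 1 distance:
60 x 2 = 120 miles
Leg 2 distance:
40 x 2 = 80 miles
Total distance:
120 + 80 = 200 miles

200 miles


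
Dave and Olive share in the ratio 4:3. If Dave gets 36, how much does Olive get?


Find the multiplier:
36 / 4 = 9
Apply to Olive's share:
3 x 9 = 27

27


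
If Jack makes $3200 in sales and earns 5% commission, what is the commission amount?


Convert rate to decimal:
5% = 0.05
Multiply by sales:
$3200 x 0.05 = $160

$160


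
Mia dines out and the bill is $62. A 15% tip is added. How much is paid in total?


Calculate the tip:
15% of $62 = $9.30
Add tip to meal cost:
$62 + $9.30 = $71.30

$71.30


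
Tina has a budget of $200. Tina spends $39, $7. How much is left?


Add up expenses:
$39 + $7 = $46
Subtract from budget:
$200 - $46 = $154

$154


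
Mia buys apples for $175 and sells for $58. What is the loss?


Selling price = $58
Cost price = $175
Loss = cost price - selling price:
Loss = $175 - $58 = $117

$117


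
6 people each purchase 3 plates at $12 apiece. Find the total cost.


Cost per person:
3 x $12 = $36
Group total:
6 x $36 = $216

$216


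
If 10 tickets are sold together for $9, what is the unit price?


Total cost: $9
Number of items: 10
Unit price: $9 / 10 = $0.90

$0.90


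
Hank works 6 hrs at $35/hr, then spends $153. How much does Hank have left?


Calculate earnings:
6 x $35 = $210
Subtract spending:
$210 - $153 = $57

$57


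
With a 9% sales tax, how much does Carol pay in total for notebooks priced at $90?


Calculate the tax:
9% of $90 = $8.10
Add tax to price:
$90 + $8.10 = $98.10

$98.10


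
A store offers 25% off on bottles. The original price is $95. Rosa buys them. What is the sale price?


Calculate the discount amount:
25% of $95 = $23.75
Subtract from original:
$95 - $23.75 = $71.25

$71.25


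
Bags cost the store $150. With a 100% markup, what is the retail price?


Calculate the markup amount:
100% of $150 = $150
Add to cost:
$150 + $150 = $300

$300


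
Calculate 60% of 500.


Convert percentage to decimal:
60% = 0.6
Multiply:
500 x 0.6 = 300

300


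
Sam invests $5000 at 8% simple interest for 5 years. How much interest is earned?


Use the formula I = P x R x T / 100
P x R x T = 5000 x 8 x 5 = 200000
I = 200000 / 100 = $2000

$2000


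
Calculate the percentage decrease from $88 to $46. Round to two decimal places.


Find the absolute change:
|46 - 88| = 42
Divide by original and multiply by 100:
42 / 88 x 100 = 47.7272...% ≈ 47.73%

47.73%


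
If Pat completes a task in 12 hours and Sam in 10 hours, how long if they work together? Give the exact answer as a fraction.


Pat's rate: 1/12 of the job per hour
Sam's rate: 1/10 of the job per hour
Combined rate: 1/12 + 1/10 = 11/60 per hour
Time = 1 / (11/60) = 60/11 hours (≈ 5.45 hours)

60/11 hours


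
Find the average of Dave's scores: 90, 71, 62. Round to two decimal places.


Add the scores:
90 + 71 + 62 = 223
Divide by the number of tests:
223 / 3 = 74.3333... ≈ 74.33

74.33


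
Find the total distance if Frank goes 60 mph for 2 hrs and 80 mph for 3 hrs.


Leg 1 distance:
60 x 2 = 120 miles
Leg 2 distance:
80 x 3 = 240 miles
Total distance:
120 + 240 = 360 miles

360 miles


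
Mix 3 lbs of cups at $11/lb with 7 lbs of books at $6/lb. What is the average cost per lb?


Cost of cups:
3 x $11 = $33
Cost of books:
7 x $6 = $42
Total cost: $33 + $42 = $75
Total weight: 10 lbs
Average: $75 / 10 = $7.50/lb

$7.50/lb


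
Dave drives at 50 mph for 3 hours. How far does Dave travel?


Use the formula: distance = speed x time
Speed = 50 mph, Time = 3 hours
50 x 3 = 150 miles

150 miles


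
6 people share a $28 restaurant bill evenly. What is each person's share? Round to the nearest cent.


Total bill: $28
Number of people: 6
Each pays: $28 / 6 = $4.6666... ≈ $4.67

$4.67


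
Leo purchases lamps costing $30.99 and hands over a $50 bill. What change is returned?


Start with the amount paid:
$50
Subtract the price:
$50 - $30.99 = $19.01

$19.01


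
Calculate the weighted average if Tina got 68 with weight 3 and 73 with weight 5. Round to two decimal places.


Weighted sum:
3 x 68 + 5 x 73 = 569
Total weight:
3 + 5 = 8
Weighted average:
569 / 8 = 71.125 ≈ 71.13

71.13


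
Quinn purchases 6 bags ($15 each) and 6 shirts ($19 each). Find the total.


Cost of bags:
6 x $15 = $90
Cost of shirts:
6 x $19 = $114
Add both:
$90 + $114 = $204

$204


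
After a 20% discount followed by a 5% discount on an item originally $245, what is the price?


First discount:
20% of $245 = $49
Price after first discount:
$245 - $49 = $196
Second discount:
5% of $196 = $9.80
Final price:
$196 - $9.80 = $186.20

$186.20


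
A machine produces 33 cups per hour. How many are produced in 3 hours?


Production rate: 33 cups per hour
Time: 3 hours
Total: 33 x 3 = 99 cups

99 cups


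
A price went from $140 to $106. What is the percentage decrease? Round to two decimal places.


Find the absolute change:
|106 - 140| = 34
Divide by original and multiply by 100:
34 / 140 x 100 = 24.2857...% ≈ 24.29%

24.29%


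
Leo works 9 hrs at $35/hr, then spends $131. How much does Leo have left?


Calculate earnings:
9 x $35 = $315
Subtract spending:
$315 - $131 = $184

$184


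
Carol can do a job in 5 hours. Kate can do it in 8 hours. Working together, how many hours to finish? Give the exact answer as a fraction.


Carol's rate: 1/5 of the job per hour
Kate's rate: 1/8 of the job per hour
Combined rate: 1/5 + 1/8 = 13/40 per hour
Time = 1 / (13/40) = 40/13 hours (≈ 3.08 hours)

40/13 hours


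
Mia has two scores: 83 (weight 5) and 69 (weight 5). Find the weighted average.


Weighted sum:
5 x 83 + 5 x 69 = 760
Total weight:
5 + 5 = 10
Weighted average:
760 / 10 = 76

76


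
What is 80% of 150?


Convert percentage to decimal:
80% = 0.8
Multiply:
150 x 0.8 = 120

120


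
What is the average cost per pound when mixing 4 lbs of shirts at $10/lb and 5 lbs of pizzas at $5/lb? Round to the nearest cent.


Cost of shirts:
4 x $10 = $40
Cost of pizzas:
5 x $5 = $25
Total cost: $40 + $25 = $65
Total weight: 9 lbs
Average: $65 / 9 = $7.2222... ≈ $7.22/lb

$7.22/lb


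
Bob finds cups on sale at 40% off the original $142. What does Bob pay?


Calculate the discount amount:
40% of $142 = $56.80
Subtract from original:
$142 - $56.80 = $85.20

$85.20


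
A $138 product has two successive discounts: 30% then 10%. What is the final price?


First discount:
30% of $138 = $41.40
Price after first discount:
$138 - $41.40 = $96.60
Second discount:
10% of $96.60 = $9.66
Final price:
$96.60 - $9.66 = $86.94

$86.94


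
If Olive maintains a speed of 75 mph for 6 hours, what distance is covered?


Use the formula: distance = speed x time
Speed = 75 mph, Time = 6 hours
75 x 6 = 450 miles

450 miles


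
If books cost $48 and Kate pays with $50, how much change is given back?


Start with the amount paid:
$50
Subtract the price:
$50 - $48 = $2

$2


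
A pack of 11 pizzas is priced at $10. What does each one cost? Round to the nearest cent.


Total cost: $10
Number of items: 11
Unit price: $10 / 11 = $0.9090... ≈ $0.91

$0.91


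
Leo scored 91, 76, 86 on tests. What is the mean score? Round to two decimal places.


Add the scores:
91 + 76 + 86 = 253
Divide by the number of tests:
253 / 3 = 84.3333... ≈ 84.33

84.33


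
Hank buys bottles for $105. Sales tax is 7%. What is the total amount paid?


Calculate the tax:
7% of $105 = $7.35
Add tax to price:
$105 + $7.35 = $112.35

$112.35


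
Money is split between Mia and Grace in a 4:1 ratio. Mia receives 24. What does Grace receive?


Find the multiplier:
24 / 4 = 6
Apply to Grace's share:
1 x 6 = 6

6


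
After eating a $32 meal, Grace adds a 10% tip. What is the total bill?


Calculate the tip:
10% of $32 = $3.20
Add tip to meal cost:
$32 + $3.20 = $35.20

$35.20


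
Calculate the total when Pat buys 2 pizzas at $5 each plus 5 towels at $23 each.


Cost of pizzas:
2 x $5 = $10
Cost of towels:
5 x $23 = $115
Add both:
$10 + $115 = $125

$125


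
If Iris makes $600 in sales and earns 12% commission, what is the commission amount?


Convert rate to decimal:
12% = 0.12
Multiply by sales:
$600 x 0.12 = $72

$72


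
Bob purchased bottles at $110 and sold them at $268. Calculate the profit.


Selling price = $268
Cost price = $110
Profit = selling price - cost price:
Profit = $268 - $110 = $158

$158


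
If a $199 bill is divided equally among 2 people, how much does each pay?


Total bill: $199
Number of people: 2
Each pays: $199 / 2 = $99.50

$99.50


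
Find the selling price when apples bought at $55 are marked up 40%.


Calculate the markup amount:
40% of $55 = $22
Add to cost:
$55 + $22 = $77

$77


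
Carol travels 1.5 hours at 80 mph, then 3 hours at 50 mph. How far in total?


Leg 1 distance:
80 x 1.5 = 120 miles
Leg 2 distance:
50 x 3 = 150 miles
Total distance:
120 + 150 = 270 miles

270 miles


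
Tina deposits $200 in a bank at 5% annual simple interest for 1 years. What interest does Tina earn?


Use the formula I = P x R x T / 100
P x R x T = 200 x 5 x 1 = 1000
I = 1000 / 100 = $10

$10


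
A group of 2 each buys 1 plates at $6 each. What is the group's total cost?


Cost per person:
1 x $6 = $6
Group total:
2 x $6 = $12

$12


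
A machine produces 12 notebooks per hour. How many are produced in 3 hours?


Production rate: 12 notebooks per hour
Time: 3 hours
Total: 12 x 3 = 36 notebooks

36 notebooks


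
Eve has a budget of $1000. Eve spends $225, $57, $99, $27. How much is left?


Add up expenses:
$225 + $57 + $99 + $27 = $408
Subtract from budget:
$1000 - $408 = $592

$592


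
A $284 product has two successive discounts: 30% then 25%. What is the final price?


First discount:
30% of $284 = $85.20
Price after first discount:
$284 - $85.20 = $198.80
Second discount:
25% of $198.80 = $49.70
Final price:
$198.80 - $49.70 = $149.10

$149.10


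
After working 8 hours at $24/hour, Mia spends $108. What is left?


Calculate earnings:
8 x $24 = $192
Subtract spending:
$192 - $108 = $84

$84


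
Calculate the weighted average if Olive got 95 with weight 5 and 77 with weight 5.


Weighted sum:
5 x 95 + 5 x 77 = 860
Total weight:
5 + 5 = 10
Weighted average:
860 / 10 = 86

86


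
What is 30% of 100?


Convert percentage to decimal:
30% = 0.3
Multiply:
100 x 0.3 = 30

30


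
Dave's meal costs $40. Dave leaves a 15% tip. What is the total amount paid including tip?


Calculate the tip:
15% of $40 = $6
Add tip to meal cost:
$40 + $6 = $46

$46


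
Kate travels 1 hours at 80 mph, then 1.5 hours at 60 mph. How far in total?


Leg 1 distance:
80 x 1 = 80 miles
Leg 2 distance:
60 x 1.5 = 90 miles
Total distance:
80 + 90 = 170 miles

170 miles


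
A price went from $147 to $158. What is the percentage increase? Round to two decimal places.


Find the absolute change:
|158 - 147| = 11
Divide by original and multiply by 100:
11 / 147 x 100 = 7.4829...% ≈ 7.48%

7.48%


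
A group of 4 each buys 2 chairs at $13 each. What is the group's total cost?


Cost per person:
2 x $13 = $26
Group total:
4 x $26 = $104

$104


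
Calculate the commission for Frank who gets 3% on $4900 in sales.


Convert rate to decimal:
3% = 0.03
Multiply by sales:
$4900 x 0.03 = $147

$147


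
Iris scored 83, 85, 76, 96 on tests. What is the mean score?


Add the scores:
83 + 85 + 76 + 96 = 340
Divide by the number of tests:
340 / 4 = 85

85


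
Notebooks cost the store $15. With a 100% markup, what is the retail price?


Calculate the markup amount:
100% of $15 = $15
Add to cost:
$15 + $15 = $30

$30


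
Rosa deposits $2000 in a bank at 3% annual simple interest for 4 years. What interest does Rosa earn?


Use the formula I = P x R x T / 100
P x R x T = 2000 x 3 x 4 = 24000
I = 24000 / 100 = $240

$240


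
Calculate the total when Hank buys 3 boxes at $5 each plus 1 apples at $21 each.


Cost of boxes:
3 x $5 = $15
Cost of apples:
1 x $21 = $21
Add both:
$15 + $21 = $36

$36


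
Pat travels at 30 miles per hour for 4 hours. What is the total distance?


Use the formula: distance = speed x time
Speed = 30 mph, Time = 4 hours
30 x 4 = 120 miles

120 miles


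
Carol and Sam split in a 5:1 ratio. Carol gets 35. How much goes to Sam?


Find the multiplier:
35 / 5 = 7
Apply to Sam's share:
1 x 7 = 7

7


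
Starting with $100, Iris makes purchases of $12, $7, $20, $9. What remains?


Add up expenses:
$12 + $7 + $20 + $9 = $48
Subtract from budget:
$100 - $48 = $52

$52


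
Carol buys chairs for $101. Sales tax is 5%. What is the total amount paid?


Calculate the tax:
5% of $101 = $5.05
Add tax to price:
$101 + $5.05 = $106.05

$106.05


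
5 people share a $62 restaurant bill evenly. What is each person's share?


Total bill: $62
Number of people: 5
Each pays: $62 / 5 = $12.40

$12.40


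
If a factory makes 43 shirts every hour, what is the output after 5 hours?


Production rate: 43 shirts per hour
Time: 5 hours
Total: 43 x 5 = 215 shirts

215 shirts


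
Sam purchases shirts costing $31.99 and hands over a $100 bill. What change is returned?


Start with the amount paid:
$100
Subtract the price:
$100 - $31.99 = $68.01

$68.01


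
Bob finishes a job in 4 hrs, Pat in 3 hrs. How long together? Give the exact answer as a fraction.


Bob's rate: 1/4 of the job per hour
Pat's rate: 1/3 of the job per hour
Combined rate: 1/4 + 1/3 = 7/12 per hour
Time = 1 / (7/12) = 12/7 hours (≈ 1.71 hours)

12/7 hours


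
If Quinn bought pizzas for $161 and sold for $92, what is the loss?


Selling price = $92
Cost price = $161
Loss = cost price - selling price:
Loss = $161 - $92 = $69

$69


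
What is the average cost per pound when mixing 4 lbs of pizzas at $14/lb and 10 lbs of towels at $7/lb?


Cost of pizzas:
4 x $14 = $56
Cost of towels:
10 x $7 = $70
Total cost: $56 + $70 = $126
Total weight: 14 lbs
Average: $126 / 14 = $9/lb

$9/lb


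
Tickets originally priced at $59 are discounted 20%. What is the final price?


Calculate the discount amount:
20% of $59 = $11.80
Subtract from original:
$59 - $11.80 = $47.20

$47.20


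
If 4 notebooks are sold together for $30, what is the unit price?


Total cost: $30
Number of items: 4
Unit price: $30 / 4 = $7.50

$7.50


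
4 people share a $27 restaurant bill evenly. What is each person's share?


Total bill: $27
Number of people: 4
Each pays: $27 / 4 = $6.75

$6.75


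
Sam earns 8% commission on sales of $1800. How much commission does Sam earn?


Convert rate to decimal:
8% = 0.08
Multiply by sales:
$1800 x 0.08 = $144

$144


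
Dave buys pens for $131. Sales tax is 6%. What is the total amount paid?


Calculate the tax:
6% of $131 = $7.86
Add tax to price:
$131 + $7.86 = $138.86

$138.86


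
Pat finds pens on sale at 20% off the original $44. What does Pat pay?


Calculate the discount amount:
20% of $44 = $8.80
Subtract from original:
$44 - $8.80 = $35.20

$35.20


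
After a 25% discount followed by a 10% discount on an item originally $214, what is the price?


First discount:
25% of $214 = $53.50
Price after first discount:
$214 - $53.50 = $160.50
Second discount:
10% of $160.50 = $16.05
Final price:
$160.50 - $16.05 = $144.45

$144.45


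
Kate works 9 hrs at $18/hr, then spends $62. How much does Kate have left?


Calculate earnings:
9 x $18 = $162
Subtract spending:
$162 - $62 = $100

$100


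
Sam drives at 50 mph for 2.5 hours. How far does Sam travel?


Use the formula: distance = speed x time
Speed = 50 mph, Time = 2.5 hours
50 x 2.5 = 125 miles

125 miles


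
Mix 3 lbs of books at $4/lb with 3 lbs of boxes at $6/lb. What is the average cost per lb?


Cost of books:
3 x $4 = $12
Cost of boxes:
3 x $6 = $18
Total cost: $12 + $18 = $30
Total weight: 6 lbs
Average: $30 / 6 = $5/lb

$5/lb


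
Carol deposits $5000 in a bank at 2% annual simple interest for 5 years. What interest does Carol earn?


Use the formula I = P x R x T / 100
P x R x T = 5000 x 2 x 5 = 50000
I = 50000 / 100 = $500

$500


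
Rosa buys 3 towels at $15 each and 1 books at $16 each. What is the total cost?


Cost of towels:
3 x $15 = $45
Cost of books:
1 x $16 = $16
Add both:
$45 + $16 = $61

$61


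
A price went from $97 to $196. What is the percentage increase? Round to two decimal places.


Find the absolute change:
|196 - 97| = 99
Divide by original and multiply by 100:
99 / 97 x 100 = 102.0618...% ≈ 102.06%

102.06%


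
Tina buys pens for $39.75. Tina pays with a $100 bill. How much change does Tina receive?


Start with the amount paid:
$100
Subtract the price:
$100 - $39.75 = $60.25

$60.25


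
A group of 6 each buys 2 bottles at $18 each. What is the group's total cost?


Cost per person:
2 x $18 = $36
Group total:
6 x $36 = $216

$216


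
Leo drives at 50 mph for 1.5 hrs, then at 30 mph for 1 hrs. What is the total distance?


Leg 1 distance:
50 x 1.5 = 75 miles
Leg 2 distance:
30 x 1 = 30 miles
Total distance:
75 + 30 = 105 miles

105 miles


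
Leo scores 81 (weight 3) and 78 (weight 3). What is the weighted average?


Weighted sum:
3 x 81 + 3 x 78 = 477
Total weight:
3 + 3 = 6
Weighted average:
477 / 6 = 79.5

79.5


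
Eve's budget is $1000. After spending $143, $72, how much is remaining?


Add up expenses:
$143 + $72 = $215
Subtract from budget:
$1000 - $215 = $785

$785


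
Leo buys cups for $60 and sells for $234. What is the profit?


Selling price = $234
Cost price = $60
Profit = selling price - cost price:
Profit = $234 - $60 = $174

$174


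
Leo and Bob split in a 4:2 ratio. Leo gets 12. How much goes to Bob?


Find the multiplier:
12 / 4 = 3
Apply to Bob's share:
2 x 3 = 6

6
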